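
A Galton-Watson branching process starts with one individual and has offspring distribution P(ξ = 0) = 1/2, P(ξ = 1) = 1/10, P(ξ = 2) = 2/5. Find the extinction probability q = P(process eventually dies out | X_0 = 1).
q = 1

Mean offspring μ = 0·1/2 + 1·1/10 + 2·2/5 = 9/10 ≤ 1. For μ ≤ 1 with offspring not concentrated at 1, the Galton-Watson process goes extinct almost surely, so q = 1.
(Algebraic check: The pgf is f(s) = 1/2 + 1/10·s + 2/5·s². The extinction probability q is the smallest fixed point of f in [0, 1]. Setting s = f(s):
  2/5·s² + (1/10 − 1)·s + 1/2 = 0
  2/5·s² − (1/2 + 2/5)·s + 1/2 = 0
which factors as (s − 1)·(2/5·s − 1/2) = 0, giving roots s = 1 and s = (1/2)/(2/5) = 5/4. Since 5/4 ≥ 1, the smallest root in [0, 1] is s = 1.)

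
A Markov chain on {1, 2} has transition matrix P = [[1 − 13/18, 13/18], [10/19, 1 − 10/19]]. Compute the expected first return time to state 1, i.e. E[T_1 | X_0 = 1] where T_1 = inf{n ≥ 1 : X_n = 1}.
E[T_1 | X_0 = 1] = 1/π_1 = 427/180

For an irreducible recurrent Markov chain with stationary distribution π, E[T_i | X_0 = i] = 1/π_i (Kac's formula). Here π_1 = (10/19)/(13/18 + 10/19) = (10/19)/(427/342) = 180/427, so E[T_1 | X_0 = 1] = 1/π_1 = (13/18 + 10/19)/(10/19) = (427/342)/(10/19) = 427/180.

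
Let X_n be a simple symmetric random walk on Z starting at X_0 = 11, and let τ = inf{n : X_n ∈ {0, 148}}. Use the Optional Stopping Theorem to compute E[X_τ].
E[X_τ] = 11

X_n is a martingale and τ is a bounded-mean stopping time (indeed τ is finite a.s. with bounded expectation since the walk is in a bounded region). By the OST, E[X_τ] = E[X_0] = 11. Equivalently: E[X_τ] = 148 · P(hit 148 first) + 0 · P(hit 0 first) = 148 · (11/148) = 11.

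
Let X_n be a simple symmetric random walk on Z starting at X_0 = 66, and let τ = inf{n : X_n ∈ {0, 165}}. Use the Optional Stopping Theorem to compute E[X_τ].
E[X_τ] = 66

X_n is a martingale and τ is a bounded-mean stopping time (indeed τ is finite a.s. with bounded expectation since the walk is in a bounded region). By the OST, E[X_τ] = E[X_0] = 66. Equivalently: E[X_τ] = 165 · P(hit 165 first) + 0 · P(hit 0 first) = 165 · (66/165) = 66.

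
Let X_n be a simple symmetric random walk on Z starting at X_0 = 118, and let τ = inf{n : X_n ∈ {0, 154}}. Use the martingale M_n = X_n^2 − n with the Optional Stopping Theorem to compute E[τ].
E[τ] = 4248

M_n = X_n^2 − n is a martingale (since E[X_{n+1}^2 | F_n] = X_n^2 + 1). By OST (τ has finite mean in a bounded region), E[M_τ] = E[M_0] = X_0^2 − 0 = 118^2 = 13924. Also E[M_τ] = E[X_τ^2] − E[τ]. The walk exits at 0 or 154, with P(hit 154 first) = 118/154, so E[X_τ^2] = 154^2 · 118/154 + 0 = 18172. Thus E[τ] = E[X_τ^2] − E[M_τ] = 18172 − 13924 = 4248 = 118(154 − 118) = 4248.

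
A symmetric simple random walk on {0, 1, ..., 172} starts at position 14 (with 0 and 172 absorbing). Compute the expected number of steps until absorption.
E[τ | X_0 = 14] = 2212

Let v_k = E[τ | X_0 = k]. Boundary: v_0 = v_172 = 0. Recurrence: v_k = 1 + (v_{k-1} + v_{k+1})/2 for 1 ≤ k ≤ 171. The particular solution to v_k − (v_{k-1} + v_{k+1})/2 = 1 is v_k = −k^2. Adding homogeneous solution A + B k and matching boundaries gives v_k = k (172 − k). Substituting k = 14: v_14 = 14 · 158 = 2212.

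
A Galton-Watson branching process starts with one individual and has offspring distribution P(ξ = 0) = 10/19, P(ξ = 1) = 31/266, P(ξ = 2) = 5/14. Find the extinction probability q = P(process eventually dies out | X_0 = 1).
q = 1

Mean offspring μ = 0·10/19 + 1·31/266 + 2·5/14 = 221/266 ≤ 1. For μ ≤ 1 with offspring not concentrated at 1, the Galton-Watson process goes extinct almost surely, so q = 1.
(Algebraic check: The pgf is f(s) = 10/19 + 31/266·s + 5/14·s². The extinction probability q is the smallest fixed point of f in [0, 1]. Setting s = f(s):
  5/14·s² + (31/266 − 1)·s + 10/19 = 0
  5/14·s² − (10/19 + 5/14)·s + 10/19 = 0
which factors as (s − 1)·(5/14·s − 10/19) = 0, giving roots s = 1 and s = (10/19)/(5/14) = 28/19. Since 28/19 ≥ 1, the smallest root in [0, 1] is s = 1.)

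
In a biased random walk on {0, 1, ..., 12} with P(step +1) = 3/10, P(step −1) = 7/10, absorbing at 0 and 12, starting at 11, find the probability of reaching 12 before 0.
P(hit 12 before 0) = (1 − (7/3)^11) / (1 − (7/3)^12) = 1482862197/3460188940

Let u_k denote P(reach 12 before 0 | start at k). Boundary: u_0 = 0, u_12 = 1. Recurrence: u_k = 3/10·u_{k+1} + 7/10·u_{k-1} for 1 ≤ k ≤ 11. Try u_k = A + B·r^k with r = q/p = (7/10)/(3/10) = 7/3. Substitution satisfies the recurrence; boundary conditions give:
  u_k = (1 − r^k) / (1 − r^N) = (1 − (7/3)^11) / (1 − (7/3)^12) = 1482862197/3460188940.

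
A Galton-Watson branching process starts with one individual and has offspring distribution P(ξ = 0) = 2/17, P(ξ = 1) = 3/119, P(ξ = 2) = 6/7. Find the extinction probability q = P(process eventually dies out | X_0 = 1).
q = 7/51

The pgf is f(s) = 2/17 + 3/119·s + 6/7·s². The extinction probability q is the smallest fixed point of f in [0, 1]. Setting s = f(s):
  6/7·s² + (3/119 − 1)·s + 2/17 = 0
  6/7·s² − (2/17 + 6/7)·s + 2/17 = 0
which factors as (s − 1)·(6/7·s − 2/17) = 0, giving roots s = 1 and s = (2/17)/(6/7) = 7/51.
Mean offspring μ = 3/119 + 2·6/7 = 207/119 > 1 (supercritical), so q < 1. The extinction probability is the smaller root: q = (2/17)/(6/7) = 7/51.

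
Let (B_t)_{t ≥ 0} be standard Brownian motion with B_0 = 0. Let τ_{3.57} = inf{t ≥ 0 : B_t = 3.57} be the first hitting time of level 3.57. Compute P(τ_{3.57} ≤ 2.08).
P(τ_{3.57} ≤ 2.08) = 2(1 − Φ(3.57/√2.08)) = 2(1 − Φ(2.4753)) ≈ 0.0133

By the reflection principle for standard BM, P(τ_b ≤ t) = 2 · P(B_t ≥ b). Since B_t ~ N(0, t), P(B_t ≥ 3.57) = 1 − Φ(3.57/√t) = 1 − Φ(3.57/√2.08) = 1 − Φ(2.4753) ≈ 0.00666. Doubling: P(τ_{3.57} ≤ 2.08) ≈ 2 · 0.00666 = 0.01332 ≈ 0.0133.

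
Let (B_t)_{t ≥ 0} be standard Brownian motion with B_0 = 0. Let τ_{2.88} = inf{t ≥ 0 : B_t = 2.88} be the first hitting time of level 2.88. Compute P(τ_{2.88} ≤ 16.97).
P(τ_{2.88} ≤ 16.97) = 2(1 − Φ(2.88/√16.97)) = 2(1 − Φ(0.6991)) ≈ 0.4845

By the reflection principle for standard BM, P(τ_b ≤ t) = 2 · P(B_t ≥ b). Since B_t ~ N(0, t), P(B_t ≥ 2.88) = 1 − Φ(2.88/√t) = 1 − Φ(2.88/√16.97) = 1 − Φ(0.6991) ≈ 0.24224. Doubling: P(τ_{2.88} ≤ 16.97) ≈ 2 · 0.24224 = 0.48448 ≈ 0.4845.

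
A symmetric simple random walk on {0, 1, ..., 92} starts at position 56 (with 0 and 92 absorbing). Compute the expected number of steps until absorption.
E[τ | X_0 = 56] = 2016

Let v_k = E[τ | X_0 = k]. Boundary: v_0 = v_92 = 0. Recurrence: v_k = 1 + (v_{k-1} + v_{k+1})/2 for 1 ≤ k ≤ 91. The particular solution to v_k − (v_{k-1} + v_{k+1})/2 = 1 is v_k = −k^2. Adding homogeneous solution A + B k and matching boundaries gives v_k = k (92 − k). Substituting k = 56: v_56 = 56 · 36 = 2016.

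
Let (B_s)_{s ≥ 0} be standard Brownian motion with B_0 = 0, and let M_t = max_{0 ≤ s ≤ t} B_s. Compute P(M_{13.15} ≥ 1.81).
P(M_{13.15} ≥ 1.81) = 2·P(B_{13.15} ≥ 1.81) = 2(1 − Φ(1.81/√13.15)) ≈ 0.6177

By the reflection principle for Brownian motion, P(M_t ≥ a) = 2 · P(B_t ≥ a) for a ≥ 0. Since B_t ~ N(0, t), P(B_t ≥ 1.81) = 1 − Φ(1.81/√t) = 1 − Φ(1.81/√13.15) = 1 − Φ(0.4991). So
  P(M_{13.15} ≥ 1.81) = 2(1 − Φ(0.4991)) ≈ 0.6177.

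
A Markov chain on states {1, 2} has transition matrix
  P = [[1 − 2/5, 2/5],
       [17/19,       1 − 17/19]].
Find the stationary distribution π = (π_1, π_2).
π_1 = 85/123, π_2 = 38/123

Solve πP = π with π_1 + π_2 = 1. From πP = π: π_1 · (1 − 2/5) + π_2 · 17/19 = π_1 ⇒ π_2 · 17/19 = π_1 · 2/5 ⇒ π_2/π_1 = (2/5)/(17/19) = 38/85. Together with π_1 + π_2 = 1:
  π_1 = (17/19)/(2/5 + 17/19) = (17/19)/(123/95) = 85/123,
  π_2 = (2/5)/(2/5 + 17/19) = (2/5)/(123/95) = 38/123.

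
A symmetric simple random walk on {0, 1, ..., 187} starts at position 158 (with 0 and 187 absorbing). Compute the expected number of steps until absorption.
E[τ | X_0 = 158] = 4582

Let v_k = E[τ | X_0 = k]. Boundary: v_0 = v_187 = 0. Recurrence: v_k = 1 + (v_{k-1} + v_{k+1})/2 for 1 ≤ k ≤ 186. The particular solution to v_k − (v_{k-1} + v_{k+1})/2 = 1 is v_k = −k^2. Adding homogeneous solution A + B k and matching boundaries gives v_k = k (187 − k). Substituting k = 158: v_158 = 158 · 29 = 4582.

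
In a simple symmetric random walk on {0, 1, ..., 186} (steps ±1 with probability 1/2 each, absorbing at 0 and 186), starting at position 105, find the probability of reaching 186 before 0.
P(hit 186 before 0) = 105/186 = 35/62

Let u_k = P(hit 186 before 0 | start at k). Then u_0 = 0, u_186 = 1, and u_k = u_{k-1}/2 + u_{k+1}/2 for 1 ≤ k ≤ 185. This harmonic recurrence is solved by u_k = k/186, giving u_105 = 105/186 = 35/62.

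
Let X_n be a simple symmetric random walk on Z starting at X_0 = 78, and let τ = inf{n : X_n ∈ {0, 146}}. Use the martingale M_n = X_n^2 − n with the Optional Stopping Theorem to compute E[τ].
E[τ] = 5304

M_n = X_n^2 − n is a martingale (since E[X_{n+1}^2 | F_n] = X_n^2 + 1). By OST (τ has finite mean in a bounded region), E[M_τ] = E[M_0] = X_0^2 − 0 = 78^2 = 6084. Also E[M_τ] = E[X_τ^2] − E[τ]. The walk exits at 0 or 146, with P(hit 146 first) = 78/146, so E[X_τ^2] = 146^2 · 78/146 + 0 = 11388. Thus E[τ] = E[X_τ^2] − E[M_τ] = 11388 − 6084 = 5304 = 78(146 − 78) = 5304.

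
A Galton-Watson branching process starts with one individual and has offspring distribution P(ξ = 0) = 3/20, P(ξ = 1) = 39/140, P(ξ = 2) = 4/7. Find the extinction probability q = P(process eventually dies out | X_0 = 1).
q = 21/80

The pgf is f(s) = 3/20 + 39/140·s + 4/7·s². The extinction probability q is the smallest fixed point of f in [0, 1]. Setting s = f(s):
  4/7·s² + (39/140 − 1)·s + 3/20 = 0
  4/7·s² − (3/20 + 4/7)·s + 3/20 = 0
which factors as (s − 1)·(4/7·s − 3/20) = 0, giving roots s = 1 and s = (3/20)/(4/7) = 21/80.
Mean offspring μ = 39/140 + 2·4/7 = 199/140 > 1 (supercritical), so q < 1. The extinction probability is the smaller root: q = (3/20)/(4/7) = 21/80.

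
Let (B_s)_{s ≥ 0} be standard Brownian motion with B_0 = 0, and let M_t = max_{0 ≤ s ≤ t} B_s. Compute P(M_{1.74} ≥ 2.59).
P(M_{1.74} ≥ 2.59) = 2·P(B_{1.74} ≥ 2.59) = 2(1 − Φ(2.59/√1.74)) ≈ 0.0496

By the reflection principle for Brownian motion, P(M_t ≥ a) = 2 · P(B_t ≥ a) for a ≥ 0. Since B_t ~ N(0, t), P(B_t ≥ 2.59) = 1 − Φ(2.59/√t) = 1 − Φ(2.59/√1.74) = 1 − Φ(1.9635). So
  P(M_{1.74} ≥ 2.59) = 2(1 − Φ(1.9635)) ≈ 0.0496.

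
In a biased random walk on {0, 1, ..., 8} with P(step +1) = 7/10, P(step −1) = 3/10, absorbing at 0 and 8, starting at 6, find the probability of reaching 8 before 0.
P(hit 8 before 0) = (1 − (3/7)^6) / (1 − (3/7)^8) = 143227/143956

Let u_k denote P(reach 8 before 0 | start at k). Boundary: u_0 = 0, u_8 = 1. Recurrence: u_k = 7/10·u_{k+1} + 3/10·u_{k-1} for 1 ≤ k ≤ 7. Try u_k = A + B·r^k with r = q/p = (3/10)/(7/10) = 3/7. Substitution satisfies the recurrence; boundary conditions give:
  u_k = (1 − r^k) / (1 − r^N) = (1 − (3/7)^6) / (1 − (3/7)^8) = 143227/143956.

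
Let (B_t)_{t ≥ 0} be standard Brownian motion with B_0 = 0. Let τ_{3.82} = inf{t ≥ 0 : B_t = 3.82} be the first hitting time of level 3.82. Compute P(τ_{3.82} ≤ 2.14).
P(τ_{3.82} ≤ 2.14) = 2(1 − Φ(3.82/√2.14)) = 2(1 − Φ(2.6113)) ≈ 0.0090

By the reflection principle for standard BM, P(τ_b ≤ t) = 2 · P(B_t ≥ b). Since B_t ~ N(0, t), P(B_t ≥ 3.82) = 1 − Φ(3.82/√t) = 1 − Φ(3.82/√2.14) = 1 − Φ(2.6113) ≈ 0.00451. Doubling: P(τ_{3.82} ≤ 2.14) ≈ 2 · 0.00451 = 0.00902 ≈ 0.0090.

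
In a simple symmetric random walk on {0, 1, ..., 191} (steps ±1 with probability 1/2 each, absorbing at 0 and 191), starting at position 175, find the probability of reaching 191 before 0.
P(hit 191 before 0) = 175/191

Let u_k = P(hit 191 before 0 | start at k). Then u_0 = 0, u_191 = 1, and u_k = u_{k-1}/2 + u_{k+1}/2 for 1 ≤ k ≤ 190. This harmonic recurrence is solved by u_k = k/191, giving u_175 = 175/191.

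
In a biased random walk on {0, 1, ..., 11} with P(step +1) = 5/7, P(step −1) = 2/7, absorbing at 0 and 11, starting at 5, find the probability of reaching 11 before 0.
P(hit 11 before 0) = (1 − (2/5)^5) / (1 − (2/5)^11) = 16109375/16275359

Let u_k denote P(reach 11 before 0 | start at k). Boundary: u_0 = 0, u_11 = 1. Recurrence: u_k = 5/7·u_{k+1} + 2/7·u_{k-1} for 1 ≤ k ≤ 10. Try u_k = A + B·r^k with r = q/p = (2/7)/(5/7) = 2/5. Substitution satisfies the recurrence; boundary conditions give:
  u_k = (1 − r^k) / (1 − r^N) = (1 − (2/5)^5) / (1 − (2/5)^11) = 16109375/16275359.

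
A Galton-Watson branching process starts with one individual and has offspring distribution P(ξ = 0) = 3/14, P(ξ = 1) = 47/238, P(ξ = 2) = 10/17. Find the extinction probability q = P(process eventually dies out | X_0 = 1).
q = 51/140

The pgf is f(s) = 3/14 + 47/238·s + 10/17·s². The extinction probability q is the smallest fixed point of f in [0, 1]. Setting s = f(s):
  10/17·s² + (47/238 − 1)·s + 3/14 = 0
  10/17·s² − (3/14 + 10/17)·s + 3/14 = 0
which factors as (s − 1)·(10/17·s − 3/14) = 0, giving roots s = 1 and s = (3/14)/(10/17) = 51/140.
Mean offspring μ = 47/238 + 2·10/17 = 327/238 > 1 (supercritical), so q < 1. The extinction probability is the smaller root: q = (3/14)/(10/17) = 51/140.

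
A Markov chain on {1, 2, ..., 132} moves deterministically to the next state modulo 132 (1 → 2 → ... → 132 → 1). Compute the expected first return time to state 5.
E[T_5 | X_0 = 5] = 132

The chain cycles deterministically, so starting at state 5 it returns in exactly 132 steps. Equivalently, the stationary distribution is uniform π_j = 1/132 for every state j, so by Kac's formula E[T_5] = 1/π_5 = 132.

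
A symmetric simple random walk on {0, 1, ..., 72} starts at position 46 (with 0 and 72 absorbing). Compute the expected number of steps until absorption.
E[τ | X_0 = 46] = 1196

Let v_k = E[τ | X_0 = k]. Boundary: v_0 = v_72 = 0. Recurrence: v_k = 1 + (v_{k-1} + v_{k+1})/2 for 1 ≤ k ≤ 71. The particular solution to v_k − (v_{k-1} + v_{k+1})/2 = 1 is v_k = −k^2. Adding homogeneous solution A + B k and matching boundaries gives v_k = k (72 − k). Substituting k = 46: v_46 = 46 · 26 = 1196.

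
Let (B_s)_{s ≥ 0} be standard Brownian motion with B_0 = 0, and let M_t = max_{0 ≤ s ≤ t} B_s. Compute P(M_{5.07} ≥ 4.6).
P(M_{5.07} ≥ 4.6) = 2·P(B_{5.07} ≥ 4.6) = 2(1 − Φ(4.6/√5.07)) ≈ 0.0411

By the reflection principle for Brownian motion, P(M_t ≥ a) = 2 · P(B_t ≥ a) for a ≥ 0. Since B_t ~ N(0, t), P(B_t ≥ 4.6) = 1 − Φ(4.6/√t) = 1 − Φ(4.6/√5.07) = 1 − Φ(2.0429). So
  P(M_{5.07} ≥ 4.6) = 2(1 − Φ(2.0429)) ≈ 0.0411.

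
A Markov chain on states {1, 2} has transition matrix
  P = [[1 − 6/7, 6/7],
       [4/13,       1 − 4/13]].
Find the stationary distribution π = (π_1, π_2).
π_1 = 14/53, π_2 = 39/53

Solve πP = π with π_1 + π_2 = 1. From πP = π: π_1 · (1 − 6/7) + π_2 · 4/13 = π_1 ⇒ π_2 · 4/13 = π_1 · 6/7 ⇒ π_2/π_1 = (6/7)/(4/13) = 39/14. Together with π_1 + π_2 = 1:
  π_1 = (4/13)/(6/7 + 4/13) = (4/13)/(106/91) = 14/53,
  π_2 = (6/7)/(6/7 + 4/13) = (6/7)/(106/91) = 39/53.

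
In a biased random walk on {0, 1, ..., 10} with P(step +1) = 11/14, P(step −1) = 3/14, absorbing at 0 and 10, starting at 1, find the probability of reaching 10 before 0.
P(hit 10 before 0) = (1 − (3/11)^1) / (1 − (3/11)^10) = 2357947691/3242170694

Let u_k denote P(reach 10 before 0 | start at k). Boundary: u_0 = 0, u_10 = 1. Recurrence: u_k = 11/14·u_{k+1} + 3/14·u_{k-1} for 1 ≤ k ≤ 9. Try u_k = A + B·r^k with r = q/p = (3/14)/(11/14) = 3/11. Substitution satisfies the recurrence; boundary conditions give:
  u_k = (1 − r^k) / (1 − r^N) = (1 − (3/11)^1) / (1 − (3/11)^10) = 2357947691/3242170694.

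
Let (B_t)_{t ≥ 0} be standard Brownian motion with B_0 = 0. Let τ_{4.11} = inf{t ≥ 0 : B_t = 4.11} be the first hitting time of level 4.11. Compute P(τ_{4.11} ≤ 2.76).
P(τ_{4.11} ≤ 2.76) = 2(1 − Φ(4.11/√2.76)) = 2(1 − Φ(2.4739)) ≈ 0.0134

By the reflection principle for standard BM, P(τ_b ≤ t) = 2 · P(B_t ≥ b). Since B_t ~ N(0, t), P(B_t ≥ 4.11) = 1 − Φ(4.11/√t) = 1 − Φ(4.11/√2.76) = 1 − Φ(2.4739) ≈ 0.00668. Doubling: P(τ_{4.11} ≤ 2.76) ≈ 2 · 0.00668 = 0.01336 ≈ 0.0134.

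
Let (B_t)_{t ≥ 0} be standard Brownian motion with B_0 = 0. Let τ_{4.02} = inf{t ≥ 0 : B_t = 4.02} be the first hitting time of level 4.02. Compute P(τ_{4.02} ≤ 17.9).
P(τ_{4.02} ≤ 17.9) = 2(1 − Φ(4.02/√17.9)) = 2(1 − Φ(0.9502)) ≈ 0.3420

By the reflection principle for standard BM, P(τ_b ≤ t) = 2 · P(B_t ≥ b). Since B_t ~ N(0, t), P(B_t ≥ 4.02) = 1 − Φ(4.02/√t) = 1 − Φ(4.02/√17.9) = 1 − Φ(0.9502) ≈ 0.17101. Doubling: P(τ_{4.02} ≤ 17.9) ≈ 2 · 0.17101 = 0.34202 ≈ 0.3420.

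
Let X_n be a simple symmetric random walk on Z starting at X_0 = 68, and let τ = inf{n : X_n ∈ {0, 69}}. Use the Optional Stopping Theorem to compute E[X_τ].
E[X_τ] = 68

X_n is a martingale and τ is a bounded-mean stopping time (indeed τ is finite a.s. with bounded expectation since the walk is in a bounded region). By the OST, E[X_τ] = E[X_0] = 68. Equivalently: E[X_τ] = 69 · P(hit 69 first) + 0 · P(hit 0 first) = 69 · (68/69) = 68.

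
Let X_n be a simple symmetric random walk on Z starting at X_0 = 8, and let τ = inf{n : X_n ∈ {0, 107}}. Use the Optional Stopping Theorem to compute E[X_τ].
E[X_τ] = 8

X_n is a martingale and τ is a bounded-mean stopping time (indeed τ is finite a.s. with bounded expectation since the walk is in a bounded region). By the OST, E[X_τ] = E[X_0] = 8. Equivalently: E[X_τ] = 107 · P(hit 107 first) + 0 · P(hit 0 first) = 107 · (8/107) = 8.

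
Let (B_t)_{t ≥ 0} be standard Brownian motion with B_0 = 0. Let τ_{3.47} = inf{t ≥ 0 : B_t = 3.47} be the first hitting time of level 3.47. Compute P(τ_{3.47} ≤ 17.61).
P(τ_{3.47} ≤ 17.61) = 2(1 − Φ(3.47/√17.61)) = 2(1 − Φ(0.8269)) ≈ 0.4083

By the reflection principle for standard BM, P(τ_b ≤ t) = 2 · P(B_t ≥ b). Since B_t ~ N(0, t), P(B_t ≥ 3.47) = 1 − Φ(3.47/√t) = 1 − Φ(3.47/√17.61) = 1 − Φ(0.8269) ≈ 0.20415. Doubling: P(τ_{3.47} ≤ 17.61) ≈ 2 · 0.20415 = 0.40830 ≈ 0.4083.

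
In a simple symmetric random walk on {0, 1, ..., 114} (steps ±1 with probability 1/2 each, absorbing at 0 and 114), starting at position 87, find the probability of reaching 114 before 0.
P(hit 114 before 0) = 87/114 = 29/38

Let u_k = P(hit 114 before 0 | start at k). Then u_0 = 0, u_114 = 1, and u_k = u_{k-1}/2 + u_{k+1}/2 for 1 ≤ k ≤ 113. This harmonic recurrence is solved by u_k = k/114, giving u_87 = 87/114 = 29/38.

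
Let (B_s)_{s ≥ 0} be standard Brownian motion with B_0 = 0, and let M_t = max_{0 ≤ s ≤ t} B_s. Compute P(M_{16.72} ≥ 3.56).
P(M_{16.72} ≥ 3.56) = 2·P(B_{16.72} ≥ 3.56) = 2(1 − Φ(3.56/√16.72)) ≈ 0.3840

By the reflection principle for Brownian motion, P(M_t ≥ a) = 2 · P(B_t ≥ a) for a ≥ 0. Since B_t ~ N(0, t), P(B_t ≥ 3.56) = 1 − Φ(3.56/√t) = 1 − Φ(3.56/√16.72) = 1 − Φ(0.8706). So
  P(M_{16.72} ≥ 3.56) = 2(1 − Φ(0.8706)) ≈ 0.3840.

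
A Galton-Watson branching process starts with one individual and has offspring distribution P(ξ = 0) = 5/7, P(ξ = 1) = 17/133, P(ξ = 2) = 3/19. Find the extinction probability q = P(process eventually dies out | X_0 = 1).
q = 1

Mean offspring μ = 0·5/7 + 1·17/133 + 2·3/19 = 59/133 ≤ 1. For μ ≤ 1 with offspring not concentrated at 1, the Galton-Watson process goes extinct almost surely, so q = 1.
(Algebraic check: The pgf is f(s) = 5/7 + 17/133·s + 3/19·s². The extinction probability q is the smallest fixed point of f in [0, 1]. Setting s = f(s):
  3/19·s² + (17/133 − 1)·s + 5/7 = 0
  3/19·s² − (5/7 + 3/19)·s + 5/7 = 0
which factors as (s − 1)·(3/19·s − 5/7) = 0, giving roots s = 1 and s = (5/7)/(3/19) = 95/21. Since 95/21 ≥ 1, the smallest root in [0, 1] is s = 1.)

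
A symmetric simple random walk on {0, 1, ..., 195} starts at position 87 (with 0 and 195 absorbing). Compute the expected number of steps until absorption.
E[τ | X_0 = 87] = 9396

Let v_k = E[τ | X_0 = k]. Boundary: v_0 = v_195 = 0. Recurrence: v_k = 1 + (v_{k-1} + v_{k+1})/2 for 1 ≤ k ≤ 194. The particular solution to v_k − (v_{k-1} + v_{k+1})/2 = 1 is v_k = −k^2. Adding homogeneous solution A + B k and matching boundaries gives v_k = k (195 − k). Substituting k = 87: v_87 = 87 · 108 = 9396.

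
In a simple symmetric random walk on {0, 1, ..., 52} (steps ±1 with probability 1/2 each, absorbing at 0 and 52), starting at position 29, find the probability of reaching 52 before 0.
P(hit 52 before 0) = 29/52

Let u_k = P(hit 52 before 0 | start at k). Then u_0 = 0, u_52 = 1, and u_k = u_{k-1}/2 + u_{k+1}/2 for 1 ≤ k ≤ 51. This harmonic recurrence is solved by u_k = k/52, giving u_29 = 29/52.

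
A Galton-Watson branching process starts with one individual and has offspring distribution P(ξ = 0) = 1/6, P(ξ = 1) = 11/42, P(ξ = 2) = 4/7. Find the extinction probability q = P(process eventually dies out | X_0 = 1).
q = 7/24

The pgf is f(s) = 1/6 + 11/42·s + 4/7·s². The extinction probability q is the smallest fixed point of f in [0, 1]. Setting s = f(s):
  4/7·s² + (11/42 − 1)·s + 1/6 = 0
  4/7·s² − (1/6 + 4/7)·s + 1/6 = 0
which factors as (s − 1)·(4/7·s − 1/6) = 0, giving roots s = 1 and s = (1/6)/(4/7) = 7/24.
Mean offspring μ = 11/42 + 2·4/7 = 59/42 > 1 (supercritical), so q < 1. The extinction probability is the smaller root: q = (1/6)/(4/7) = 7/24.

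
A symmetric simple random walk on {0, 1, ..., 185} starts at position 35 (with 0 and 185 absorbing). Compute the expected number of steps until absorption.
E[τ | X_0 = 35] = 5250

Let v_k = E[τ | X_0 = k]. Boundary: v_0 = v_185 = 0. Recurrence: v_k = 1 + (v_{k-1} + v_{k+1})/2 for 1 ≤ k ≤ 184. The particular solution to v_k − (v_{k-1} + v_{k+1})/2 = 1 is v_k = −k^2. Adding homogeneous solution A + B k and matching boundaries gives v_k = k (185 − k). Substituting k = 35: v_35 = 35 · 150 = 5250.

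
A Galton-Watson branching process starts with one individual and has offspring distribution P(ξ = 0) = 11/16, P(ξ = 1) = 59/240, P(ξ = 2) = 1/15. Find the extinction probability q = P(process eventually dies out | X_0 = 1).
q = 1

Mean offspring μ = 0·11/16 + 1·59/240 + 2·1/15 = 91/240 ≤ 1. For μ ≤ 1 with offspring not concentrated at 1, the Galton-Watson process goes extinct almost surely, so q = 1.
(Algebraic check: The pgf is f(s) = 11/16 + 59/240·s + 1/15·s². The extinction probability q is the smallest fixed point of f in [0, 1]. Setting s = f(s):
  1/15·s² + (59/240 − 1)·s + 11/16 = 0
  1/15·s² − (11/16 + 1/15)·s + 11/16 = 0
which factors as (s − 1)·(1/15·s − 11/16) = 0, giving roots s = 1 and s = (11/16)/(1/15) = 165/16. Since 165/16 ≥ 1, the smallest root in [0, 1] is s = 1.)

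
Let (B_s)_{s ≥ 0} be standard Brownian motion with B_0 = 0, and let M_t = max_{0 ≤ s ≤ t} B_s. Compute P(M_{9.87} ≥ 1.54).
P(M_{9.87} ≥ 1.54) = 2·P(B_{9.87} ≥ 1.54) = 2(1 − Φ(1.54/√9.87)) ≈ 0.6240

By the reflection principle for Brownian motion, P(M_t ≥ a) = 2 · P(B_t ≥ a) for a ≥ 0. Since B_t ~ N(0, t), P(B_t ≥ 1.54) = 1 − Φ(1.54/√t) = 1 − Φ(1.54/√9.87) = 1 − Φ(0.4902). So
  P(M_{9.87} ≥ 1.54) = 2(1 − Φ(0.4902)) ≈ 0.6240.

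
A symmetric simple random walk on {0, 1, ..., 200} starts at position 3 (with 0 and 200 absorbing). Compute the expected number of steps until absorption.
E[τ | X_0 = 3] = 591

Let v_k = E[τ | X_0 = k]. Boundary: v_0 = v_200 = 0. Recurrence: v_k = 1 + (v_{k-1} + v_{k+1})/2 for 1 ≤ k ≤ 199. The particular solution to v_k − (v_{k-1} + v_{k+1})/2 = 1 is v_k = −k^2. Adding homogeneous solution A + B k and matching boundaries gives v_k = k (200 − k). Substituting k = 3: v_3 = 3 · 197 = 591.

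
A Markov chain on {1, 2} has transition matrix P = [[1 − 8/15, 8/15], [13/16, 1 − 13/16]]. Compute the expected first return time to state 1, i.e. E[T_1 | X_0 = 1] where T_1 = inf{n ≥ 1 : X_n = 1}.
E[T_1 | X_0 = 1] = 1/π_1 = 323/195

For an irreducible recurrent Markov chain with stationary distribution π, E[T_i | X_0 = i] = 1/π_i (Kac's formula). Here π_1 = (13/16)/(8/15 + 13/16) = (13/16)/(323/240) = 195/323, so E[T_1 | X_0 = 1] = 1/π_1 = (8/15 + 13/16)/(13/16) = (323/240)/(13/16) = 323/195.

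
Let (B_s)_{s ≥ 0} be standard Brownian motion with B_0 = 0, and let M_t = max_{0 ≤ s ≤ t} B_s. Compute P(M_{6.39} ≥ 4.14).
P(M_{6.39} ≥ 4.14) = 2·P(B_{6.39} ≥ 4.14) = 2(1 − Φ(4.14/√6.39)) ≈ 0.1015

By the reflection principle for Brownian motion, P(M_t ≥ a) = 2 · P(B_t ≥ a) for a ≥ 0. Since B_t ~ N(0, t), P(B_t ≥ 4.14) = 1 − Φ(4.14/√t) = 1 − Φ(4.14/√6.39) = 1 − Φ(1.6378). So
  P(M_{6.39} ≥ 4.14) = 2(1 − Φ(1.6378)) ≈ 0.1015.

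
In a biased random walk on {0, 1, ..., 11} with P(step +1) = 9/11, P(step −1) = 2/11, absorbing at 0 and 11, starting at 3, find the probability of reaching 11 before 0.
P(hit 11 before 0) = (1 − (2/9)^3) / (1 − (2/9)^11) = 4433812263/4483008223

Let u_k denote P(reach 11 before 0 | start at k). Boundary: u_0 = 0, u_11 = 1. Recurrence: u_k = 9/11·u_{k+1} + 2/11·u_{k-1} for 1 ≤ k ≤ 10. Try u_k = A + B·r^k with r = q/p = (2/11)/(9/11) = 2/9. Substitution satisfies the recurrence; boundary conditions give:
  u_k = (1 − r^k) / (1 − r^N) = (1 − (2/9)^3) / (1 − (2/9)^11) = 4433812263/4483008223.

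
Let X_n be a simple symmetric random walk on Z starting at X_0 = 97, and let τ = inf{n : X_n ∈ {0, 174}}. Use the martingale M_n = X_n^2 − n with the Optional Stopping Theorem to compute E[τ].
E[τ] = 7469

M_n = X_n^2 − n is a martingale (since E[X_{n+1}^2 | F_n] = X_n^2 + 1). By OST (τ has finite mean in a bounded region), E[M_τ] = E[M_0] = X_0^2 − 0 = 97^2 = 9409. Also E[M_τ] = E[X_τ^2] − E[τ]. The walk exits at 0 or 174, with P(hit 174 first) = 97/174, so E[X_τ^2] = 174^2 · 97/174 + 0 = 16878. Thus E[τ] = E[X_τ^2] − E[M_τ] = 16878 − 9409 = 7469 = 97(174 − 97) = 7469.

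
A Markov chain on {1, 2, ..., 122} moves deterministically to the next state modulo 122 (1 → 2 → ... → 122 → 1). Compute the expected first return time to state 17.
E[T_17 | X_0 = 17] = 122

The chain cycles deterministically, so starting at state 17 it returns in exactly 122 steps. Equivalently, the stationary distribution is uniform π_j = 1/122 for every state j, so by Kac's formula E[T_17] = 1/π_17 = 122.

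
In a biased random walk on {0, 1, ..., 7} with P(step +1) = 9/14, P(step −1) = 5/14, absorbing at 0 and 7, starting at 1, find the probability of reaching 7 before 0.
P(hit 7 before 0) = (1 − (5/9)^1) / (1 − (5/9)^7) = 531441/1176211

Let u_k denote P(reach 7 before 0 | start at k). Boundary: u_0 = 0, u_7 = 1. Recurrence: u_k = 9/14·u_{k+1} + 5/14·u_{k-1} for 1 ≤ k ≤ 6. Try u_k = A + B·r^k with r = q/p = (5/14)/(9/14) = 5/9. Substitution satisfies the recurrence; boundary conditions give:
  u_k = (1 − r^k) / (1 − r^N) = (1 − (5/9)^1) / (1 − (5/9)^7) = 531441/1176211.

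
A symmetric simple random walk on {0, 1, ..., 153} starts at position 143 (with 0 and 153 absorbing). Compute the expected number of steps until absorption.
E[τ | X_0 = 143] = 1430

Let v_k = E[τ | X_0 = k]. Boundary: v_0 = v_153 = 0. Recurrence: v_k = 1 + (v_{k-1} + v_{k+1})/2 for 1 ≤ k ≤ 152. The particular solution to v_k − (v_{k-1} + v_{k+1})/2 = 1 is v_k = −k^2. Adding homogeneous solution A + B k and matching boundaries gives v_k = k (153 − k). Substituting k = 143: v_143 = 143 · 10 = 1430.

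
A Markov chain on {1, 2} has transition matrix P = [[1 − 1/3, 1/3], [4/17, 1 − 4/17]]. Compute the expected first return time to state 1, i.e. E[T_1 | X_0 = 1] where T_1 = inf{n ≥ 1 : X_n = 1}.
E[T_1 | X_0 = 1] = 1/π_1 = 29/12

For an irreducible recurrent Markov chain with stationary distribution π, E[T_i | X_0 = i] = 1/π_i (Kac's formula). Here π_1 = (4/17)/(1/3 + 4/17) = (4/17)/(29/51) = 12/29, so E[T_1 | X_0 = 1] = 1/π_1 = (1/3 + 4/17)/(4/17) = (29/51)/(4/17) = 29/12.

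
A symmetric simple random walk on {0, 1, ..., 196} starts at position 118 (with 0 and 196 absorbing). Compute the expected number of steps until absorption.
E[τ | X_0 = 118] = 9204

Let v_k = E[τ | X_0 = k]. Boundary: v_0 = v_196 = 0. Recurrence: v_k = 1 + (v_{k-1} + v_{k+1})/2 for 1 ≤ k ≤ 195. The particular solution to v_k − (v_{k-1} + v_{k+1})/2 = 1 is v_k = −k^2. Adding homogeneous solution A + B k and matching boundaries gives v_k = k (196 − k). Substituting k = 118: v_118 = 118 · 78 = 9204.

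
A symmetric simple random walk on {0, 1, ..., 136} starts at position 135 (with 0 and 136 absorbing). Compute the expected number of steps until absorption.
E[τ | X_0 = 135] = 135

Let v_k = E[τ | X_0 = k]. Boundary: v_0 = v_136 = 0. Recurrence: v_k = 1 + (v_{k-1} + v_{k+1})/2 for 1 ≤ k ≤ 135. The particular solution to v_k − (v_{k-1} + v_{k+1})/2 = 1 is v_k = −k^2. Adding homogeneous solution A + B k and matching boundaries gives v_k = k (136 − k). Substituting k = 135: v_135 = 135 · 1 = 135.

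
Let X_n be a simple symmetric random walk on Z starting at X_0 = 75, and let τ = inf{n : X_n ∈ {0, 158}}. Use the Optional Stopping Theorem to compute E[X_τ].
E[X_τ] = 75

X_n is a martingale and τ is a bounded-mean stopping time (indeed τ is finite a.s. with bounded expectation since the walk is in a bounded region). By the OST, E[X_τ] = E[X_0] = 75. Equivalently: E[X_τ] = 158 · P(hit 158 first) + 0 · P(hit 0 first) = 158 · (75/158) = 75.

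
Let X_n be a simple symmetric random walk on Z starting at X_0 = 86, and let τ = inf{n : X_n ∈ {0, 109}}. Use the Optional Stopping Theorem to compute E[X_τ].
E[X_τ] = 86

X_n is a martingale and τ is a bounded-mean stopping time (indeed τ is finite a.s. with bounded expectation since the walk is in a bounded region). By the OST, E[X_τ] = E[X_0] = 86. Equivalently: E[X_τ] = 109 · P(hit 109 first) + 0 · P(hit 0 first) = 109 · (86/109) = 86.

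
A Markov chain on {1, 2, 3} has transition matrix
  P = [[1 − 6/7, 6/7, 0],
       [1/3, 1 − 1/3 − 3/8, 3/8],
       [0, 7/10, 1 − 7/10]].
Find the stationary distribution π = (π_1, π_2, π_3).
π = (98/485, 252/485, 27/97)

This is a birth-death chain on three states, which satisfies detailed balance: π_1 · P_{12} = π_2 · P_{21} and π_2 · P_{23} = π_3 · P_{32}.
From π_1 · 6/7 = π_2 · 1/3: π_2/π_1 = (6/7)/(1/3) = 18/7.
From π_2 · 3/8 = π_3 · 7/10: π_3/π_2 = (3/8)/(7/10) = 15/28.
Take π_1 proportional to 1; then unnormalized π = (1, 18/7, 135/98). Normalize by dividing by the sum 485/98:
  π = (98/485, 252/485, 27/97).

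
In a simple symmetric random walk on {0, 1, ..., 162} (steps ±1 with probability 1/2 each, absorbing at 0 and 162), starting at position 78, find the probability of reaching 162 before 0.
P(hit 162 before 0) = 78/162 = 13/27

Let u_k = P(hit 162 before 0 | start at k). Then u_0 = 0, u_162 = 1, and u_k = u_{k-1}/2 + u_{k+1}/2 for 1 ≤ k ≤ 161. This harmonic recurrence is solved by u_k = k/162, giving u_78 = 78/162 = 13/27.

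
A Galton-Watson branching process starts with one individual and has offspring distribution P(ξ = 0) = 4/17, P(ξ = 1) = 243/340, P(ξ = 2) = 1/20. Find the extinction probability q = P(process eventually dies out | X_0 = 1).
q = 1

Mean offspring μ = 0·4/17 + 1·243/340 + 2·1/20 = 277/340 ≤ 1. For μ ≤ 1 with offspring not concentrated at 1, the Galton-Watson process goes extinct almost surely, so q = 1.
(Algebraic check: The pgf is f(s) = 4/17 + 243/340·s + 1/20·s². The extinction probability q is the smallest fixed point of f in [0, 1]. Setting s = f(s):
  1/20·s² + (243/340 − 1)·s + 4/17 = 0
  1/20·s² − (4/17 + 1/20)·s + 4/17 = 0
which factors as (s − 1)·(1/20·s − 4/17) = 0, giving roots s = 1 and s = (4/17)/(1/20) = 80/17. Since 80/17 ≥ 1, the smallest root in [0, 1] is s = 1.)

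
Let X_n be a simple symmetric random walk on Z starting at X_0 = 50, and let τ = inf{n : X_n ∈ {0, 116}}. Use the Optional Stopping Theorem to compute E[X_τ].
E[X_τ] = 50

X_n is a martingale and τ is a bounded-mean stopping time (indeed τ is finite a.s. with bounded expectation since the walk is in a bounded region). By the OST, E[X_τ] = E[X_0] = 50. Equivalently: E[X_τ] = 116 · P(hit 116 first) + 0 · P(hit 0 first) = 116 · (50/116) = 50.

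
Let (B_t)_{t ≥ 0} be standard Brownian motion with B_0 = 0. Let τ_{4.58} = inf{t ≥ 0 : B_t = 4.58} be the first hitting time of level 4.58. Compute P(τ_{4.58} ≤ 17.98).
P(τ_{4.58} ≤ 17.98) = 2(1 − Φ(4.58/√17.98)) = 2(1 − Φ(1.0801)) ≈ 0.2801

By the reflection principle for standard BM, P(τ_b ≤ t) = 2 · P(B_t ≥ b). Since B_t ~ N(0, t), P(B_t ≥ 4.58) = 1 − Φ(4.58/√t) = 1 − Φ(4.58/√17.98) = 1 − Φ(1.0801) ≈ 0.14005. Doubling: P(τ_{4.58} ≤ 17.98) ≈ 2 · 0.14005 = 0.28010 ≈ 0.2801.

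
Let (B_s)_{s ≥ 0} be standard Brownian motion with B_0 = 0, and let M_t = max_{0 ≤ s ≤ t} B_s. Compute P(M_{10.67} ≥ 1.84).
P(M_{10.67} ≥ 1.84) = 2·P(B_{10.67} ≥ 1.84) = 2(1 − Φ(1.84/√10.67)) ≈ 0.5732

By the reflection principle for Brownian motion, P(M_t ≥ a) = 2 · P(B_t ≥ a) for a ≥ 0. Since B_t ~ N(0, t), P(B_t ≥ 1.84) = 1 − Φ(1.84/√t) = 1 − Φ(1.84/√10.67) = 1 − Φ(0.5633). So
  P(M_{10.67} ≥ 1.84) = 2(1 − Φ(0.5633)) ≈ 0.5732.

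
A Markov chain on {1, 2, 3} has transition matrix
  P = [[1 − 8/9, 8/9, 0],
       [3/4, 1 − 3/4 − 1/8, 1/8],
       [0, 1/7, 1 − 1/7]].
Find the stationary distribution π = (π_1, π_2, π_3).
π = (9/29, 32/87, 28/87)

This is a birth-death chain on three states, which satisfies detailed balance: π_1 · P_{12} = π_2 · P_{21} and π_2 · P_{23} = π_3 · P_{32}.
From π_1 · 8/9 = π_2 · 3/4: π_2/π_1 = (8/9)/(3/4) = 32/27.
From π_2 · 1/8 = π_3 · 1/7: π_3/π_2 = (1/8)/(1/7) = 7/8.
Take π_1 proportional to 1; then unnormalized π = (1, 32/27, 28/27). Normalize by dividing by the sum 29/9:
  π = (9/29, 32/87, 28/87).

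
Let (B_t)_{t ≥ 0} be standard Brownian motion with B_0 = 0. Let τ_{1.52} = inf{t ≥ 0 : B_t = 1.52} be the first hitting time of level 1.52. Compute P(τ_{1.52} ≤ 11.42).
P(τ_{1.52} ≤ 11.42) = 2(1 − Φ(1.52/√11.42)) = 2(1 − Φ(0.4498)) ≈ 0.6529

By the reflection principle for standard BM, P(τ_b ≤ t) = 2 · P(B_t ≥ b). Since B_t ~ N(0, t), P(B_t ≥ 1.52) = 1 − Φ(1.52/√t) = 1 − Φ(1.52/√11.42) = 1 − Φ(0.4498) ≈ 0.32643. Doubling: P(τ_{1.52} ≤ 11.42) ≈ 2 · 0.32643 = 0.65286 ≈ 0.6529.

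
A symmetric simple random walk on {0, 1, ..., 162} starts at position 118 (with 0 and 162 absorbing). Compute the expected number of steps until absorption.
E[τ | X_0 = 118] = 5192

Let v_k = E[τ | X_0 = k]. Boundary: v_0 = v_162 = 0. Recurrence: v_k = 1 + (v_{k-1} + v_{k+1})/2 for 1 ≤ k ≤ 161. The particular solution to v_k − (v_{k-1} + v_{k+1})/2 = 1 is v_k = −k^2. Adding homogeneous solution A + B k and matching boundaries gives v_k = k (162 − k). Substituting k = 118: v_118 = 118 · 44 = 5192.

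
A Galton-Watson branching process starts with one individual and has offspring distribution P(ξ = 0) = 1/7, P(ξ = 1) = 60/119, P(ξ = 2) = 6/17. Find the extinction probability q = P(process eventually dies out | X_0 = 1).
q = 17/42

The pgf is f(s) = 1/7 + 60/119·s + 6/17·s². The extinction probability q is the smallest fixed point of f in [0, 1]. Setting s = f(s):
  6/17·s² + (60/119 − 1)·s + 1/7 = 0
  6/17·s² − (1/7 + 6/17)·s + 1/7 = 0
which factors as (s − 1)·(6/17·s − 1/7) = 0, giving roots s = 1 and s = (1/7)/(6/17) = 17/42.
Mean offspring μ = 60/119 + 2·6/17 = 144/119 > 1 (supercritical), so q < 1. The extinction probability is the smaller root: q = (1/7)/(6/17) = 17/42.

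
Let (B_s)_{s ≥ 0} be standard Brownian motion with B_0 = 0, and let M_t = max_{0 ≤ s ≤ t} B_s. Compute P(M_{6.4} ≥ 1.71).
P(M_{6.4} ≥ 1.71) = 2·P(B_{6.4} ≥ 1.71) = 2(1 − Φ(1.71/√6.4)) ≈ 0.4991

By the reflection principle for Brownian motion, P(M_t ≥ a) = 2 · P(B_t ≥ a) for a ≥ 0. Since B_t ~ N(0, t), P(B_t ≥ 1.71) = 1 − Φ(1.71/√t) = 1 − Φ(1.71/√6.4) = 1 − Φ(0.6759). So
  P(M_{6.4} ≥ 1.71) = 2(1 − Φ(0.6759)) ≈ 0.4991.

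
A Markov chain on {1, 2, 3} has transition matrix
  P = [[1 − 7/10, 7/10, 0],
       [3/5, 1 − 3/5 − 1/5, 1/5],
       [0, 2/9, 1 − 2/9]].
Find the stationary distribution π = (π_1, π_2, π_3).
π = (60/193, 70/193, 63/193)

This is a birth-death chain on three states, which satisfies detailed balance: π_1 · P_{12} = π_2 · P_{21} and π_2 · P_{23} = π_3 · P_{32}.
From π_1 · 7/10 = π_2 · 3/5: π_2/π_1 = (7/10)/(3/5) = 7/6.
From π_2 · 1/5 = π_3 · 2/9: π_3/π_2 = (1/5)/(2/9) = 9/10.
Take π_1 proportional to 1; then unnormalized π = (1, 7/6, 21/20). Normalize by dividing by the sum 193/60:
  π = (60/193, 70/193, 63/193).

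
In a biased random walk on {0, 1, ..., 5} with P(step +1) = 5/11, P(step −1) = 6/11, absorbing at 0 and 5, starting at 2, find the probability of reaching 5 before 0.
P(hit 5 before 0) = (1 − (6/5)^2) / (1 − (6/5)^5) = 1375/4651

Let u_k denote P(reach 5 before 0 | start at k). Boundary: u_0 = 0, u_5 = 1. Recurrence: u_k = 5/11·u_{k+1} + 6/11·u_{k-1} for 1 ≤ k ≤ 4. Try u_k = A + B·r^k with r = q/p = (6/11)/(5/11) = 6/5. Substitution satisfies the recurrence; boundary conditions give:
  u_k = (1 − r^k) / (1 − r^N) = (1 − (6/5)^2) / (1 − (6/5)^5) = 1375/4651.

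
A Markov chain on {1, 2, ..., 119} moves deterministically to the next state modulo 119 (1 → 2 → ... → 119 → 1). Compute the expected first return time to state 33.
E[T_33 | X_0 = 33] = 119

The chain cycles deterministically, so starting at state 33 it returns in exactly 119 steps. Equivalently, the stationary distribution is uniform π_j = 1/119 for every state j, so by Kac's formula E[T_33] = 1/π_33 = 119.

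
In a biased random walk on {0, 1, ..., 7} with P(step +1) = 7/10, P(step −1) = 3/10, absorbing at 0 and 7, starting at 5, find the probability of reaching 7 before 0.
P(hit 7 before 0) = (1 − (3/7)^5) / (1 − (3/7)^7) = 202909/205339

Let u_k denote P(reach 7 before 0 | start at k). Boundary: u_0 = 0, u_7 = 1. Recurrence: u_k = 7/10·u_{k+1} + 3/10·u_{k-1} for 1 ≤ k ≤ 6. Try u_k = A + B·r^k with r = q/p = (3/10)/(7/10) = 3/7. Substitution satisfies the recurrence; boundary conditions give:
  u_k = (1 − r^k) / (1 − r^N) = (1 − (3/7)^5) / (1 − (3/7)^7) = 202909/205339.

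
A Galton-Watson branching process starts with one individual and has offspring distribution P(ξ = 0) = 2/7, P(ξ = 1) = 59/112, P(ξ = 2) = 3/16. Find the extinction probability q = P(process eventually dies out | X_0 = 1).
q = 1

Mean offspring μ = 0·2/7 + 1·59/112 + 2·3/16 = 101/112 ≤ 1. For μ ≤ 1 with offspring not concentrated at 1, the Galton-Watson process goes extinct almost surely, so q = 1.
(Algebraic check: The pgf is f(s) = 2/7 + 59/112·s + 3/16·s². The extinction probability q is the smallest fixed point of f in [0, 1]. Setting s = f(s):
  3/16·s² + (59/112 − 1)·s + 2/7 = 0
  3/16·s² − (2/7 + 3/16)·s + 2/7 = 0
which factors as (s − 1)·(3/16·s − 2/7) = 0, giving roots s = 1 and s = (2/7)/(3/16) = 32/21. Since 32/21 ≥ 1, the smallest root in [0, 1] is s = 1.)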